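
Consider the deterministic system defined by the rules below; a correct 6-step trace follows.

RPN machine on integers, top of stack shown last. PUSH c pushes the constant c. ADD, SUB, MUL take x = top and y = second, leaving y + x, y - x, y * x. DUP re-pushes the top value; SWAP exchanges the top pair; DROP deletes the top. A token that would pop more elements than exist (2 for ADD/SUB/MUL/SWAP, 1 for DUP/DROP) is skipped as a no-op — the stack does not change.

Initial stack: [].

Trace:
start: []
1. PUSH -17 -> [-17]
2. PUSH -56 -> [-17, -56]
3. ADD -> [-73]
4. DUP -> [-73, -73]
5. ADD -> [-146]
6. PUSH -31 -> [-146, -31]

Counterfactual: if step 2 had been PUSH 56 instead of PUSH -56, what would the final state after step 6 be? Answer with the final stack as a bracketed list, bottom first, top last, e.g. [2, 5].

(re-executing from step 2 with the substitution; state before step 2: [-17])
2. PUSH 56 -> [-17, 56]
3. ADD -> [39]
4. DUP -> [39, 39]
5. ADD -> [78]
6. PUSH -31 -> [78, -31]

[78, -31]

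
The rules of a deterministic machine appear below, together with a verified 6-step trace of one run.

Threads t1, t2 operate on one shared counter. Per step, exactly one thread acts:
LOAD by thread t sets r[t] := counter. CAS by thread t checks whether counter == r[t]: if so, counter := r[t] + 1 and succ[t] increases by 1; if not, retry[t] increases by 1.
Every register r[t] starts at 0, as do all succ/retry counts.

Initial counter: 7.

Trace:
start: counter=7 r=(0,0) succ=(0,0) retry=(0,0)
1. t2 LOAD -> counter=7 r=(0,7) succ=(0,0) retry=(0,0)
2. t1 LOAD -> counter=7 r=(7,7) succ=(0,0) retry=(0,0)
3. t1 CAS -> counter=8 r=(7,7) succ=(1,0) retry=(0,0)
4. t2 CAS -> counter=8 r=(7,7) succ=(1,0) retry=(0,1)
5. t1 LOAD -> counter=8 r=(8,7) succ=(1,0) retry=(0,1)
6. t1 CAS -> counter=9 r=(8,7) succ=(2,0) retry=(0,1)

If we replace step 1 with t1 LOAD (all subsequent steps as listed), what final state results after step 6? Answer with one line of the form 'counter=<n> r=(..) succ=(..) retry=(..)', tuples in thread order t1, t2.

(re-executing from step 1 with the substitution; state before step 1: counter=7 r=(0,0) succ=(0,0) retry=(0,0))
1. t1 LOAD -> counter=7 r=(7,0) succ=(0,0) retry=(0,0)
2. t1 LOAD -> counter=7 r=(7,0) succ=(0,0) retry=(0,0)
3. t1 CAS -> counter=8 r=(7,0) succ=(1,0) retry=(0,0)
4. t2 CAS -> counter=8 r=(7,0) succ=(1,0) retry=(0,1)
5. t1 LOAD -> counter=8 r=(8,0) succ=(1,0) retry=(0,1)
6. t1 CAS -> counter=9 r=(8,0) succ=(2,0) retry=(0,1)

counter=9 r=(8,0) succ=(2,0) retry=(0,1)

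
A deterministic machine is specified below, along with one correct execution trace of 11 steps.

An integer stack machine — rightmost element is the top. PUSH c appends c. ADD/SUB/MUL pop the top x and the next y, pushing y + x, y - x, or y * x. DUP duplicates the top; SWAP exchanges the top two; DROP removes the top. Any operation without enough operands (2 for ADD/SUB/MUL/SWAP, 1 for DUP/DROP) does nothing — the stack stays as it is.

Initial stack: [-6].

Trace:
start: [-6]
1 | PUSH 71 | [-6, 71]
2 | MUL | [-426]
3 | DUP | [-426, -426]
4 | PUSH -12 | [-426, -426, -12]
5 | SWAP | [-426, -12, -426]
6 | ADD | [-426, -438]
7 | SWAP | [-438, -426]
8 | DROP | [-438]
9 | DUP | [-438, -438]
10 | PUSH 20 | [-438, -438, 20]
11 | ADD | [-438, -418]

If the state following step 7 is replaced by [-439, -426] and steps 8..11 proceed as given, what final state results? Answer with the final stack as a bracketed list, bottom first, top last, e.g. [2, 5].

state after step 7 := [-439, -426]
8 | DROP | [-439]
9 | DUP | [-439, -439]
10 | PUSH 20 | [-439, -439, 20]
11 | ADD | [-439, -419]

[-439, -419]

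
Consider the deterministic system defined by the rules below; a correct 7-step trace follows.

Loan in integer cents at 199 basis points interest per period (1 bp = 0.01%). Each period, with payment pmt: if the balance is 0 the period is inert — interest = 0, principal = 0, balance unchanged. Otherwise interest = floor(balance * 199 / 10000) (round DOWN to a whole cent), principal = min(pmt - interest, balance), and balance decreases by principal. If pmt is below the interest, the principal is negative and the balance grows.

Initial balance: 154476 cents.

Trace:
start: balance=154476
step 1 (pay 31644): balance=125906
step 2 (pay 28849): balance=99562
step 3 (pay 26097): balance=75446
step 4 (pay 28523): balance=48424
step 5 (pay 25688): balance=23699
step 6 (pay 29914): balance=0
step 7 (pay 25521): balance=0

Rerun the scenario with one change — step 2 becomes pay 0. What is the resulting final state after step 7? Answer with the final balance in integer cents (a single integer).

(re-executing from step 2 with the substitution; state before step 2: balance=125906)
step 2 (pay 0): balance=128411
step 3 (pay 26097): balance=104869
step 4 (pay 28523): balance=78432
step 5 (pay 25688): balance=54304
step 6 (pay 29914): balance=25470
step 7 (pay 25521): balance=455

455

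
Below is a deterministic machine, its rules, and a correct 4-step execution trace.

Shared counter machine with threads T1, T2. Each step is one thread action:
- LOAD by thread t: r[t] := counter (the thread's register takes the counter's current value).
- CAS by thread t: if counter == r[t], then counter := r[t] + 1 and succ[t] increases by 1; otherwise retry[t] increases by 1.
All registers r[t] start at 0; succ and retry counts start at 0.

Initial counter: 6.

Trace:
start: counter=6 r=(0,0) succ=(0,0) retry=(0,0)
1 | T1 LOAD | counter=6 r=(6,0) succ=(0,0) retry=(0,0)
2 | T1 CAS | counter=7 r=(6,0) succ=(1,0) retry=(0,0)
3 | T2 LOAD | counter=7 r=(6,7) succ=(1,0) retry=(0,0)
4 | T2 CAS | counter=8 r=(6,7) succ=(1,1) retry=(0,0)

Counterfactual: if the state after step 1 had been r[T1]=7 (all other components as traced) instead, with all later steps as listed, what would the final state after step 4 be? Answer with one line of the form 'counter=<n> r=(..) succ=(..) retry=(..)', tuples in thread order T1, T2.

state after step 1 := counter=6 r=(7,0) succ=(0,0) retry=(0,0)
2 | T1 CAS | counter=6 r=(7,0) succ=(0,0) retry=(1,0)
3 | T2 LOAD | counter=6 r=(7,6) succ=(0,0) retry=(1,0)
4 | T2 CAS | counter=7 r=(7,6) succ=(0,1) retry=(1,0)

counter=7 r=(7,6) succ=(0,1) retry=(1,0)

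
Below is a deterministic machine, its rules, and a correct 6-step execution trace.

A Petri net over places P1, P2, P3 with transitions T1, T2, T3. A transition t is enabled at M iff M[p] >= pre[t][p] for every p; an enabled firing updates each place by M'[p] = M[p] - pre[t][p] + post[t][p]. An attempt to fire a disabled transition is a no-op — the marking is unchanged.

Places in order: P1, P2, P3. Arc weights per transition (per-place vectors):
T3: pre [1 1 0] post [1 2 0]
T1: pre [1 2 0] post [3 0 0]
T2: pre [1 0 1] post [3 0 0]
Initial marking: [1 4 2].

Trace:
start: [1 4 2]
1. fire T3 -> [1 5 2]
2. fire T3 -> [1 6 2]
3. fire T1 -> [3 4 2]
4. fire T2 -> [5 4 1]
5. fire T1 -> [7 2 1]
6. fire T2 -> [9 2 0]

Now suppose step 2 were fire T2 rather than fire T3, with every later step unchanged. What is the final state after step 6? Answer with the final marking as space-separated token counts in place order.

9 1 0

(re-executing from step 2 with the substitution; state before step 2: [1 5 2])
2. fire T2 -> [3 5 1]
3. fire T1 -> [5 3 1]
4. fire T2 -> [7 3 0]
5. fire T1 -> [9 1 0]
6. fire T2 -> [9 1 0]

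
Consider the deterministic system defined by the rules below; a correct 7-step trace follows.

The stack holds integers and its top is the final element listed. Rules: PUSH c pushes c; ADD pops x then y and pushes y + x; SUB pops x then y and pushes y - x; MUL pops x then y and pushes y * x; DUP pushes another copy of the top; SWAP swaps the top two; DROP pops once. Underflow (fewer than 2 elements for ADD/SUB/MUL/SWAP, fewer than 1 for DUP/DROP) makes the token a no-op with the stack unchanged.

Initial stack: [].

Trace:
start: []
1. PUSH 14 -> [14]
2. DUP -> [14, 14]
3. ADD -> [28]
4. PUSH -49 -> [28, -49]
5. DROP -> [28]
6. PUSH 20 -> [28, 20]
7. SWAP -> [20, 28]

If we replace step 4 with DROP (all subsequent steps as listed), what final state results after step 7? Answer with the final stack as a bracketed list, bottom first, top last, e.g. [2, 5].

[20]

(re-executing from step 4 with the substitution; state before step 4: [28])
4. DROP -> []
5. DROP -> []
6. PUSH 20 -> [20]
7. SWAP -> [20]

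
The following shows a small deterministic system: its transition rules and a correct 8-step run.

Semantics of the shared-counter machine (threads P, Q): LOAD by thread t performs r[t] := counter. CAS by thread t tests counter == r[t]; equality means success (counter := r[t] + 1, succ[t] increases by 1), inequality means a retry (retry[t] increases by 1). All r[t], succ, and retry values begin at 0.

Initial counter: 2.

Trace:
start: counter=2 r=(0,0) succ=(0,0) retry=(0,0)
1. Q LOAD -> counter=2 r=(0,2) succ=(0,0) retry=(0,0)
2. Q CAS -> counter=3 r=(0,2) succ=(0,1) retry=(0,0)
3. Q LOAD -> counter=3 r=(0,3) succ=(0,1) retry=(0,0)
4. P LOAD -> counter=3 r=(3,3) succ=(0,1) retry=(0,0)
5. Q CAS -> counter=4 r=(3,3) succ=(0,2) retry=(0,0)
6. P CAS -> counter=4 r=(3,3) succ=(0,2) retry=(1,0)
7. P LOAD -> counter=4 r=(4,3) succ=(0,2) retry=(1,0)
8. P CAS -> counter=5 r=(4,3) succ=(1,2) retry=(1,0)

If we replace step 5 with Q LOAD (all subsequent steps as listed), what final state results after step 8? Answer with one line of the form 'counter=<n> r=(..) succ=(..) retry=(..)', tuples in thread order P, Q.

(re-executing from step 5 with the substitution; state before step 5: counter=3 r=(3,3) succ=(0,1) retry=(0,0))
5. Q LOAD -> counter=3 r=(3,3) succ=(0,1) retry=(0,0)
6. P CAS -> counter=4 r=(3,3) succ=(1,1) retry=(0,0)
7. P LOAD -> counter=4 r=(4,3) succ=(1,1) retry=(0,0)
8. P CAS -> counter=5 r=(4,3) succ=(2,1) retry=(0,0)

counter=5 r=(4,3) succ=(2,1) retry=(0,0)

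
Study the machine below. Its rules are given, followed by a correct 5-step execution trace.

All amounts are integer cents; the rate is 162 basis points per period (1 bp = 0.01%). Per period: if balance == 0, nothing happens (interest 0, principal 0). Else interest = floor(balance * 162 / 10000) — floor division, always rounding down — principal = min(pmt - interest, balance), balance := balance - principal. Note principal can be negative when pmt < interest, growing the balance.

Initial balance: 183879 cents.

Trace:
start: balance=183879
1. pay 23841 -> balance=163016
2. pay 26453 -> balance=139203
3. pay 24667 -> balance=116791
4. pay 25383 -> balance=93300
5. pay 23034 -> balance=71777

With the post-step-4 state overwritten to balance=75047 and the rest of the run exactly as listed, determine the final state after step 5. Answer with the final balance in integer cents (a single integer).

53228

state after step 4 := balance=75047
5. pay 23034 -> balance=53228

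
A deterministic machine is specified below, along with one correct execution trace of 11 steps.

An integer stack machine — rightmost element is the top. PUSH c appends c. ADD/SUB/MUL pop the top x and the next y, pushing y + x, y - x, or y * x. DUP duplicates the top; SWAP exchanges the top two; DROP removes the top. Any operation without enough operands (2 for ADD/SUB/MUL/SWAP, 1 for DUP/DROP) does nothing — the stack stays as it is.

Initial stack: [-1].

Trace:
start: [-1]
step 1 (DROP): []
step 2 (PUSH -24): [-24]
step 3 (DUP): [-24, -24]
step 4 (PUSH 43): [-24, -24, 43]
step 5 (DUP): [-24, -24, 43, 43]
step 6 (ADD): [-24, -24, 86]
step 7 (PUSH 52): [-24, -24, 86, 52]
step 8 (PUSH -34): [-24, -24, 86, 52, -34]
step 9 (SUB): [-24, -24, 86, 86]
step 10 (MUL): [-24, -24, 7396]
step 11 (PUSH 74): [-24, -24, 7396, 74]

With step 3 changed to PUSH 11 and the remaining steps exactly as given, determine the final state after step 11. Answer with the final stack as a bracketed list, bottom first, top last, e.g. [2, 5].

(re-executing from step 3 with the substitution; state before step 3: [-24])
step 3 (PUSH 11): [-24, 11]
step 4 (PUSH 43): [-24, 11, 43]
step 5 (DUP): [-24, 11, 43, 43]
step 6 (ADD): [-24, 11, 86]
step 7 (PUSH 52): [-24, 11, 86, 52]
step 8 (PUSH -34): [-24, 11, 86, 52, -34]
step 9 (SUB): [-24, 11, 86, 86]
step 10 (MUL): [-24, 11, 7396]
step 11 (PUSH 74): [-24, 11, 7396, 74]

[-24, 11, 7396, 74]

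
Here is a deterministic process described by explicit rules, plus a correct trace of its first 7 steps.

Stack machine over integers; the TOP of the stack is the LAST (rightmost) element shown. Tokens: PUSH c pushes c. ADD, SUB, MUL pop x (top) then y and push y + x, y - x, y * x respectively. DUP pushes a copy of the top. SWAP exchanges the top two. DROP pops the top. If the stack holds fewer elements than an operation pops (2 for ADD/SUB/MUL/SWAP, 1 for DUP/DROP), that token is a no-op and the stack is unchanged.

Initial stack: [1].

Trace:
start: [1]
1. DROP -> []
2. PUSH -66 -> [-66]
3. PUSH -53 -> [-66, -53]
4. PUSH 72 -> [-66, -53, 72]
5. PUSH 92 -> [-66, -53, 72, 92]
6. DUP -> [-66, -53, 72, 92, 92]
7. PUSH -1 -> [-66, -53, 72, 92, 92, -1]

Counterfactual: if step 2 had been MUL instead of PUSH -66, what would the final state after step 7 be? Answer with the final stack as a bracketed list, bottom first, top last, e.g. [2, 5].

(re-executing from step 2 with the substitution; state before step 2: [])
2. MUL -> []
3. PUSH -53 -> [-53]
4. PUSH 72 -> [-53, 72]
5. PUSH 92 -> [-53, 72, 92]
6. DUP -> [-53, 72, 92, 92]
7. PUSH -1 -> [-53, 72, 92, 92, -1]

[-53, 72, 92, 92, -1]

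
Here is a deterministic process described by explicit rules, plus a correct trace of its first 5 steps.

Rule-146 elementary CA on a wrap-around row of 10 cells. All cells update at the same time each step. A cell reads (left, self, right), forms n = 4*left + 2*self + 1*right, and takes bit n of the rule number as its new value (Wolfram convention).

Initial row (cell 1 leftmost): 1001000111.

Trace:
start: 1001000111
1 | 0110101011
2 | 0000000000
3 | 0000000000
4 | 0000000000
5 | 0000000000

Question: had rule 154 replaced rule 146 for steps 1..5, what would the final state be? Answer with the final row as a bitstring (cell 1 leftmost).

(re-executing steps 1..5 under rule 154; state before step 1: 1001000111)
1 | 0110101111
2 | 0100001110
3 | 1010011101
4 | 0001111001
5 | 1011110110

1011110110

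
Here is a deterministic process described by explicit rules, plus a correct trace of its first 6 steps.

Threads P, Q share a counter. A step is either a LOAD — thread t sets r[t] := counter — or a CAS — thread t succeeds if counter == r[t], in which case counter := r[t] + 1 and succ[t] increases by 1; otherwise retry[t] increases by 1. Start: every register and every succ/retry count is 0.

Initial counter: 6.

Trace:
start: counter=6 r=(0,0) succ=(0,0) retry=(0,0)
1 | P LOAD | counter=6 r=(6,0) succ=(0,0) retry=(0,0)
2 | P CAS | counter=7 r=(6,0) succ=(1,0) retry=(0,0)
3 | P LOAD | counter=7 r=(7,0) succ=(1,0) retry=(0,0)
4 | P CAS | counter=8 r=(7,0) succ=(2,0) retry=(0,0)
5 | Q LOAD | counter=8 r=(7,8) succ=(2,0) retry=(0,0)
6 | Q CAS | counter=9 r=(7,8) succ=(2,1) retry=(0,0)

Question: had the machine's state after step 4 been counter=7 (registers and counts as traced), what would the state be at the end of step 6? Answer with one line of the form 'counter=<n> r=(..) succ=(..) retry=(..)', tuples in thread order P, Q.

state after step 4 := counter=7 r=(7,0) succ=(2,0) retry=(0,0)
5 | Q LOAD | counter=7 r=(7,7) succ=(2,0) retry=(0,0)
6 | Q CAS | counter=8 r=(7,7) succ=(2,1) retry=(0,0)

counter=8 r=(7,7) succ=(2,1) retry=(0,0)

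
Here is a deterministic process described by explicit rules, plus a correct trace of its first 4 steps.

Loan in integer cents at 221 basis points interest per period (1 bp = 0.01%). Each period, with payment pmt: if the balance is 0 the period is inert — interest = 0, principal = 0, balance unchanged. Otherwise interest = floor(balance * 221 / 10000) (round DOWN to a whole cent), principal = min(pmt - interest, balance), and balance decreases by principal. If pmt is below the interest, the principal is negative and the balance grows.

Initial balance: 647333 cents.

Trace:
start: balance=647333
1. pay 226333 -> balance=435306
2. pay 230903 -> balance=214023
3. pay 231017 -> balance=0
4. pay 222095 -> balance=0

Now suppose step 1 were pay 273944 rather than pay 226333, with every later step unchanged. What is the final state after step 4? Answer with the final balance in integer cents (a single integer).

0

(re-executing from step 1 with the substitution; state before step 1: balance=647333)
1. pay 273944 -> balance=387695
2. pay 230903 -> balance=165360
3. pay 231017 -> balance=0
4. pay 222095 -> balance=0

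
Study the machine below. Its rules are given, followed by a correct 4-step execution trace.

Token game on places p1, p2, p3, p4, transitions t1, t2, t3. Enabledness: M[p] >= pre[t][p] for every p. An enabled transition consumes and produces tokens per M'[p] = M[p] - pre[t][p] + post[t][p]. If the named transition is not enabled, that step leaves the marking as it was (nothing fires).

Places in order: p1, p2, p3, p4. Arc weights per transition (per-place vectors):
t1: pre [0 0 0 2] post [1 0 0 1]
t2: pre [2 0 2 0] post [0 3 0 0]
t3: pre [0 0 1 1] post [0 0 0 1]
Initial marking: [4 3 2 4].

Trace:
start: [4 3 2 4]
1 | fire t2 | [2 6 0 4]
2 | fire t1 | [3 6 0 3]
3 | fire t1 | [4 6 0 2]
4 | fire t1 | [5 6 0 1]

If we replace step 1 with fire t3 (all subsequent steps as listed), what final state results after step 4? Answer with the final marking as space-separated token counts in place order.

(re-executing from step 1 with the substitution; state before step 1: [4 3 2 4])
1 | fire t3 | [4 3 1 4]
2 | fire t1 | [5 3 1 3]
3 | fire t1 | [6 3 1 2]
4 | fire t1 | [7 3 1 1]

7 3 1 1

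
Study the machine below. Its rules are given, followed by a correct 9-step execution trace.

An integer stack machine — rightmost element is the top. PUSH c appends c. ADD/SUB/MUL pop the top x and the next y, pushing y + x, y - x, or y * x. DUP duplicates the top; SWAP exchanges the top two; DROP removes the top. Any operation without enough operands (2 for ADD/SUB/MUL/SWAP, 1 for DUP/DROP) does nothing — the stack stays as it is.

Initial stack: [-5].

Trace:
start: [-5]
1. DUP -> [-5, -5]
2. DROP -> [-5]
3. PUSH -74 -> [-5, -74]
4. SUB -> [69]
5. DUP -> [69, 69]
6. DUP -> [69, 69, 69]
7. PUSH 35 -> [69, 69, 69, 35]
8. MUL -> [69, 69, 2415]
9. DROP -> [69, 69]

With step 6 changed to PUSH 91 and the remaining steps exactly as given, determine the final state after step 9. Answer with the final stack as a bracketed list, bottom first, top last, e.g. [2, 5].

(re-executing from step 6 with the substitution; state before step 6: [69, 69])
6. PUSH 91 -> [69, 69, 91]
7. PUSH 35 -> [69, 69, 91, 35]
8. MUL -> [69, 69, 3185]
9. DROP -> [69, 69]

[69, 69]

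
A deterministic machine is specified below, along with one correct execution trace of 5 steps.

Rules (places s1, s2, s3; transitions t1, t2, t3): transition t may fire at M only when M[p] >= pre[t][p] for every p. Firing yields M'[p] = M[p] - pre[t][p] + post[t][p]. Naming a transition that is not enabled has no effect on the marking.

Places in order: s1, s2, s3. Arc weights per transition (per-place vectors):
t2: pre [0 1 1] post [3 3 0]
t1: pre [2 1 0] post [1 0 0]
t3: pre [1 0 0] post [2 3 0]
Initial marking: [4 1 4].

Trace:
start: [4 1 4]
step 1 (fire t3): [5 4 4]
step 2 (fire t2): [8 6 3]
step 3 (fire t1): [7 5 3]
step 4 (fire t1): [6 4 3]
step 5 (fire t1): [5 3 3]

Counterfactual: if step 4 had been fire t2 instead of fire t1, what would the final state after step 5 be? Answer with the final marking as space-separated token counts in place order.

9 6 2

(re-executing from step 4 with the substitution; state before step 4: [7 5 3])
step 4 (fire t2): [10 7 2]
step 5 (fire t1): [9 6 2]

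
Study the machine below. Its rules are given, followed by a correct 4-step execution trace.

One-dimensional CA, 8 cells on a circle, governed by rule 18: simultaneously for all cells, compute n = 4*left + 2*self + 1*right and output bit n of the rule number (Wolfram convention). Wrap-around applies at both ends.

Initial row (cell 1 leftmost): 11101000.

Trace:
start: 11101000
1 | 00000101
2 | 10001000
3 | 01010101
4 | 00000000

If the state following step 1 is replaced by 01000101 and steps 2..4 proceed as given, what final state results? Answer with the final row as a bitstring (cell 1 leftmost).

10101010

state after step 1 := 01000101
2 | 00101000
3 | 01000100
4 | 10101010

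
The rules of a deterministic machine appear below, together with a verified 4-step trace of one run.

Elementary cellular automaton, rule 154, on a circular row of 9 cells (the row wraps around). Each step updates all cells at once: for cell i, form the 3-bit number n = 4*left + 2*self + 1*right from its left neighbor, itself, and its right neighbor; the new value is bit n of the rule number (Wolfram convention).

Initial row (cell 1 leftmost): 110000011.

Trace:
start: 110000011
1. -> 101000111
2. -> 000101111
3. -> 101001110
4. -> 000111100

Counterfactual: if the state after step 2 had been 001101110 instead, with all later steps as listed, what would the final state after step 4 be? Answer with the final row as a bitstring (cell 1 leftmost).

state after step 2 := 001101110
3. -> 011001101
4. -> 010111000

010111000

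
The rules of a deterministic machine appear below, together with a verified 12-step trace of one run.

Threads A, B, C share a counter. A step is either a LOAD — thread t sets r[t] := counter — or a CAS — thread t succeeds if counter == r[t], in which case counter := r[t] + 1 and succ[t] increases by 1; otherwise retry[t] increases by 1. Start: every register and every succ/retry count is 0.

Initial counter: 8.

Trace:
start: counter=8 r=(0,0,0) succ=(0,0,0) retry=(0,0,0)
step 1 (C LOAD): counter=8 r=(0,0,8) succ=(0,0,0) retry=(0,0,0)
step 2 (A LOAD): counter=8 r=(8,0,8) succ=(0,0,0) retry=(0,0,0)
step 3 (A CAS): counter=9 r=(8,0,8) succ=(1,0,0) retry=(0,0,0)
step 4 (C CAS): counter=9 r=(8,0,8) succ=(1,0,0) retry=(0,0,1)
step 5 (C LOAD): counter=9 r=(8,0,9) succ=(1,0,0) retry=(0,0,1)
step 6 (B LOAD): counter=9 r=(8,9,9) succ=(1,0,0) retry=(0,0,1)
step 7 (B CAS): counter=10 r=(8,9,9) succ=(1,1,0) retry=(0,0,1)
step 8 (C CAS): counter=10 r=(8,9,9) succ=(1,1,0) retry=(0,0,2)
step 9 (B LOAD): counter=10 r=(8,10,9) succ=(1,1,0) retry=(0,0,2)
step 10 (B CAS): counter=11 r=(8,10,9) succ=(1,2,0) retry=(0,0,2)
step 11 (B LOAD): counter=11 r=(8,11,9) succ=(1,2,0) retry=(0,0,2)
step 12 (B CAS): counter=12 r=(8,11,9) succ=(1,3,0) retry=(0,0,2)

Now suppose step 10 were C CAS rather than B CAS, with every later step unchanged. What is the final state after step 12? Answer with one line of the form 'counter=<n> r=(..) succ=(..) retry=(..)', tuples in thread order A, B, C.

counter=11 r=(8,10,9) succ=(1,2,0) retry=(0,0,3)

(re-executing from step 10 with the substitution; state before step 10: counter=10 r=(8,10,9) succ=(1,1,0) retry=(0,0,2))
step 10 (C CAS): counter=10 r=(8,10,9) succ=(1,1,0) retry=(0,0,3)
step 11 (B LOAD): counter=10 r=(8,10,9) succ=(1,1,0) retry=(0,0,3)
step 12 (B CAS): counter=11 r=(8,10,9) succ=(1,2,0) retry=(0,0,3)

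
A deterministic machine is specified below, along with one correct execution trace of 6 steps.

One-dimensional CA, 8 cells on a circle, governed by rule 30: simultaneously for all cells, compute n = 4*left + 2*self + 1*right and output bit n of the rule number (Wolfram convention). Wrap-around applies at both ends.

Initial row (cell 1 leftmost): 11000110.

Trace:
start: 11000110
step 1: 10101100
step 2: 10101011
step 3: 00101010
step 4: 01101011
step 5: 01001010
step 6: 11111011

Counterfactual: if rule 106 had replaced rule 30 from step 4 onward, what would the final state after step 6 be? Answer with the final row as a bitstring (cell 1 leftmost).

01010001

(re-executing steps 4..6 under rule 106; state before step 4: 00101010)
step 4: 01010100
step 5: 10101000
step 6: 01010001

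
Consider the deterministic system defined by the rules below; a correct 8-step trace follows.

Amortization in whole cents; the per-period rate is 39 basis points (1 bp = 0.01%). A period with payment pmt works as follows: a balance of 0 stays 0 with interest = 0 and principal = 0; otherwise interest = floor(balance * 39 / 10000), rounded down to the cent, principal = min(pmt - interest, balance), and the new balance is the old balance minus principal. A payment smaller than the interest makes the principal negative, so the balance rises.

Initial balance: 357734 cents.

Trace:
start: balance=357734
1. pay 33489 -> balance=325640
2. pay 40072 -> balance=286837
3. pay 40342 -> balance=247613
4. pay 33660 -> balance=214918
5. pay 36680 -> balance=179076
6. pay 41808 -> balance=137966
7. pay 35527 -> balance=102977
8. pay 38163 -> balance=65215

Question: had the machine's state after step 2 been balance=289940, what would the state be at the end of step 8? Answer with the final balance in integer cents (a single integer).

state after step 2 := balance=289940
3. pay 40342 -> balance=250728
4. pay 33660 -> balance=218045
5. pay 36680 -> balance=182215
6. pay 41808 -> balance=141117
7. pay 35527 -> balance=106140
8. pay 38163 -> balance=68390

68390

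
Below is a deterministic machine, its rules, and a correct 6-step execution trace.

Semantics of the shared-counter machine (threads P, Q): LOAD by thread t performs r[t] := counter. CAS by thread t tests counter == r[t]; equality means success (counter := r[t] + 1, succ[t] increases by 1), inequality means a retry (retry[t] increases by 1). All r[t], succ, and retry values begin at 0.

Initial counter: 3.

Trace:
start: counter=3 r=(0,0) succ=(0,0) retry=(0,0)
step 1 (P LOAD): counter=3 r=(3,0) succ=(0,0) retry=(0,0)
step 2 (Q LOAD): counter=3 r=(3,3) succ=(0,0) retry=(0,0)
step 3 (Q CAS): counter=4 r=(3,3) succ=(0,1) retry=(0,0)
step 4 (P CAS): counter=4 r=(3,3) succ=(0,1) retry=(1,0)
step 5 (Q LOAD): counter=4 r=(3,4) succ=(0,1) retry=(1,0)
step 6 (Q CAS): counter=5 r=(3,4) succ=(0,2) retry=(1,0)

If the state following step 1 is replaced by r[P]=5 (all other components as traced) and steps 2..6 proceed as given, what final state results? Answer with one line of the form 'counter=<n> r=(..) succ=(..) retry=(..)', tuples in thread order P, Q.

state after step 1 := counter=3 r=(5,0) succ=(0,0) retry=(0,0)
step 2 (Q LOAD): counter=3 r=(5,3) succ=(0,0) retry=(0,0)
step 3 (Q CAS): counter=4 r=(5,3) succ=(0,1) retry=(0,0)
step 4 (P CAS): counter=4 r=(5,3) succ=(0,1) retry=(1,0)
step 5 (Q LOAD): counter=4 r=(5,4) succ=(0,1) retry=(1,0)
step 6 (Q CAS): counter=5 r=(5,4) succ=(0,2) retry=(1,0)

counter=5 r=(5,4) succ=(0,2) retry=(1,0)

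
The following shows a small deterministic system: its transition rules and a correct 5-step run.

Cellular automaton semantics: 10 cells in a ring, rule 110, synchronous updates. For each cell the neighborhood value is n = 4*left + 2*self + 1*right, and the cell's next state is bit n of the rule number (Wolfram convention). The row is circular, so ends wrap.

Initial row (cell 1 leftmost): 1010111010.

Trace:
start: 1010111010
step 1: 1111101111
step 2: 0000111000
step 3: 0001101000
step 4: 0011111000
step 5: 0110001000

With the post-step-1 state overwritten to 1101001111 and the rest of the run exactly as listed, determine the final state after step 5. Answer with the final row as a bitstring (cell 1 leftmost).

0001011011

state after step 1 := 1101001111
step 2: 0111011000
step 3: 1101111000
step 4: 1111001001
step 5: 0001011011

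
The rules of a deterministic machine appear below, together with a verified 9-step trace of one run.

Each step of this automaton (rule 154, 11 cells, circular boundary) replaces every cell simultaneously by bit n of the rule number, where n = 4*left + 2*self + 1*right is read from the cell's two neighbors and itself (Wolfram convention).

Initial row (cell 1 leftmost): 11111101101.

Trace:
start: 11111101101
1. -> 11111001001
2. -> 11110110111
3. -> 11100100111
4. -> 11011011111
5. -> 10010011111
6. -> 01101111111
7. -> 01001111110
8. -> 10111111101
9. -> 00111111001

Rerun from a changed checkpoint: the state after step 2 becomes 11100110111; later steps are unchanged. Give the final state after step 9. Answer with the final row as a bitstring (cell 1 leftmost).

state after step 2 := 11100110111
3. -> 11011100111
4. -> 10011011111
5. -> 01110011111
6. -> 01101111110
7. -> 11001111101
8. -> 10111111001
9. -> 00111110111

00111110111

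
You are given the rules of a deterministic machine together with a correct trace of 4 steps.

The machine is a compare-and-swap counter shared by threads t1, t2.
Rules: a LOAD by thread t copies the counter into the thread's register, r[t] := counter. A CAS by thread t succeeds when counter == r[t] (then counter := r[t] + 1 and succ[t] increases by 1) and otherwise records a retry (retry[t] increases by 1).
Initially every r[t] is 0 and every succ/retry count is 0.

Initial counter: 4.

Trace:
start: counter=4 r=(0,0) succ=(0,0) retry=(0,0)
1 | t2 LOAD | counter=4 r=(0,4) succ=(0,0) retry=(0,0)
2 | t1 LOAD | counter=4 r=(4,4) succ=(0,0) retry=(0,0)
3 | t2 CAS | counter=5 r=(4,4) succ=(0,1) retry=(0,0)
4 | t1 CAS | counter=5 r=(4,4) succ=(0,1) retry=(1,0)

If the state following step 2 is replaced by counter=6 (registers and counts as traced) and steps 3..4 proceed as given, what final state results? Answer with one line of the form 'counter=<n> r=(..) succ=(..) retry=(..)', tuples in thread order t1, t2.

counter=6 r=(4,4) succ=(0,0) retry=(1,1)

state after step 2 := counter=6 r=(4,4) succ=(0,0) retry=(0,0)
3 | t2 CAS | counter=6 r=(4,4) succ=(0,0) retry=(0,1)
4 | t1 CAS | counter=6 r=(4,4) succ=(0,0) retry=(1,1)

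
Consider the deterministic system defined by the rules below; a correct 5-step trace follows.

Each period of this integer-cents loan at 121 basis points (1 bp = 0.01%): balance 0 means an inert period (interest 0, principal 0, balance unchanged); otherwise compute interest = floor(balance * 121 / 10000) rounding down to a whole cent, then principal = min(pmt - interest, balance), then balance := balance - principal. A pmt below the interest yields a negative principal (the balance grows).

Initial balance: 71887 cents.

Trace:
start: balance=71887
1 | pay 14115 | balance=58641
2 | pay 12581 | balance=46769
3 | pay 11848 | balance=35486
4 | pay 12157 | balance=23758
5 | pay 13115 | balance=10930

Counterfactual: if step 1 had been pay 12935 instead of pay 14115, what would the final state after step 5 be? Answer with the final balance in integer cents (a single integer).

12169

(re-executing from step 1 with the substitution; state before step 1: balance=71887)
1 | pay 12935 | balance=59821
2 | pay 12581 | balance=47963
3 | pay 11848 | balance=36695
4 | pay 12157 | balance=24982
5 | pay 13115 | balance=12169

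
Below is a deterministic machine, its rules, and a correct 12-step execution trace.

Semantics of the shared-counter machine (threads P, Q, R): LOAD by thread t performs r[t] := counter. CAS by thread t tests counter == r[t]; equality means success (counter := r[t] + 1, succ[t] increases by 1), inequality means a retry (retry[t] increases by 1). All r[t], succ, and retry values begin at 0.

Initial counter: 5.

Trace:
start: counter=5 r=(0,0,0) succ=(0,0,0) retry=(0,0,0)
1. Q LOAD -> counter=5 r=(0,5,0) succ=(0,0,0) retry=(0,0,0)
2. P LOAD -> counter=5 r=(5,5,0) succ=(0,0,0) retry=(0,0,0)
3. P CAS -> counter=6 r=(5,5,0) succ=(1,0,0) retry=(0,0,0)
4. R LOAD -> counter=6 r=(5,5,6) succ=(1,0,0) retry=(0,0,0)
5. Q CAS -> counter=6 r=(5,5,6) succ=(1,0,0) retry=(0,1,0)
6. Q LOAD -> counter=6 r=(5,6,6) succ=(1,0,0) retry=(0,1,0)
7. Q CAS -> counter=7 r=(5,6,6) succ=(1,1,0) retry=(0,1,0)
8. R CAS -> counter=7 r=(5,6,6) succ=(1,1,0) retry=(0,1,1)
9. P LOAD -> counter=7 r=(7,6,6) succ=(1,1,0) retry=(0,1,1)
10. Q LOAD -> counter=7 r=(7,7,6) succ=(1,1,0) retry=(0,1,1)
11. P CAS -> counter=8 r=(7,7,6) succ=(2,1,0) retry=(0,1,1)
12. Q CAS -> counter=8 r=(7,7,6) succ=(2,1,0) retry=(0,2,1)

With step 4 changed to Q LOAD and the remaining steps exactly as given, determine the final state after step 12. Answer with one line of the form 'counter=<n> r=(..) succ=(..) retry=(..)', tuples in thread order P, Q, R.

counter=9 r=(8,8,0) succ=(2,2,0) retry=(0,1,1)

(re-executing from step 4 with the substitution; state before step 4: counter=6 r=(5,5,0) succ=(1,0,0) retry=(0,0,0))
4. Q LOAD -> counter=6 r=(5,6,0) succ=(1,0,0) retry=(0,0,0)
5. Q CAS -> counter=7 r=(5,6,0) succ=(1,1,0) retry=(0,0,0)
6. Q LOAD -> counter=7 r=(5,7,0) succ=(1,1,0) retry=(0,0,0)
7. Q CAS -> counter=8 r=(5,7,0) succ=(1,2,0) retry=(0,0,0)
8. R CAS -> counter=8 r=(5,7,0) succ=(1,2,0) retry=(0,0,1)
9. P LOAD -> counter=8 r=(8,7,0) succ=(1,2,0) retry=(0,0,1)
10. Q LOAD -> counter=8 r=(8,8,0) succ=(1,2,0) retry=(0,0,1)
11. P CAS -> counter=9 r=(8,8,0) succ=(2,2,0) retry=(0,0,1)
12. Q CAS -> counter=9 r=(8,8,0) succ=(2,2,0) retry=(0,1,1)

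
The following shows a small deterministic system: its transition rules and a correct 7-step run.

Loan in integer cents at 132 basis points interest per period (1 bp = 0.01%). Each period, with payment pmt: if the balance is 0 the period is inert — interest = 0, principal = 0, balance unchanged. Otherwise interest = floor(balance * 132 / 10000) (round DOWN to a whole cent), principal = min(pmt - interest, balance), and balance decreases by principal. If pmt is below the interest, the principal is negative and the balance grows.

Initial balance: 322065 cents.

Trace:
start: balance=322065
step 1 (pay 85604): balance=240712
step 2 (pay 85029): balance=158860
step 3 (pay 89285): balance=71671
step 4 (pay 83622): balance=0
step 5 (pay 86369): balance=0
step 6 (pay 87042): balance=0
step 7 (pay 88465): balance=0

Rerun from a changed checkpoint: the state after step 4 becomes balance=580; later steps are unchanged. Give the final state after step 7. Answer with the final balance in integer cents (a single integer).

state after step 4 := balance=580
step 5 (pay 86369): balance=0
step 6 (pay 87042): balance=0
step 7 (pay 88465): balance=0

0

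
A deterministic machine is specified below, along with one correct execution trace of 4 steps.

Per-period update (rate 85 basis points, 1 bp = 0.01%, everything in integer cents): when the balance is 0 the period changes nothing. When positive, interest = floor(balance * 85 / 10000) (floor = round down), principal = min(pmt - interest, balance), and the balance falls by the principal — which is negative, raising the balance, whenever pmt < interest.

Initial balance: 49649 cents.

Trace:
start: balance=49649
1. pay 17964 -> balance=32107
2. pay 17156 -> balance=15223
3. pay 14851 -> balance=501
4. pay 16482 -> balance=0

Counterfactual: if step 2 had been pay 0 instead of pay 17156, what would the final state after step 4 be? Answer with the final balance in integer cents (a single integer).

(re-executing from step 2 with the substitution; state before step 2: balance=32107)
2. pay 0 -> balance=32379
3. pay 14851 -> balance=17803
4. pay 16482 -> balance=1472

1472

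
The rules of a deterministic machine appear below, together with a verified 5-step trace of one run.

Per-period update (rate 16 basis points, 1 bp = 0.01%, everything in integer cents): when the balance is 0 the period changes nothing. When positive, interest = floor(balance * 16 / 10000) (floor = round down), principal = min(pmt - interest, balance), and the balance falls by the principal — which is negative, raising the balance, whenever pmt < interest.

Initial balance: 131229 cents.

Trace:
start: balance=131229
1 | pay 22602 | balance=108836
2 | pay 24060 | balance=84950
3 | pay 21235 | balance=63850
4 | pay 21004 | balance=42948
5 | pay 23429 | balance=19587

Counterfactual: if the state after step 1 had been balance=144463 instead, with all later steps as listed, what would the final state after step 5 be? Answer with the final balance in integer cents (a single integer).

55443

state after step 1 := balance=144463
2 | pay 24060 | balance=120634
3 | pay 21235 | balance=99592
4 | pay 21004 | balance=78747
5 | pay 23429 | balance=55443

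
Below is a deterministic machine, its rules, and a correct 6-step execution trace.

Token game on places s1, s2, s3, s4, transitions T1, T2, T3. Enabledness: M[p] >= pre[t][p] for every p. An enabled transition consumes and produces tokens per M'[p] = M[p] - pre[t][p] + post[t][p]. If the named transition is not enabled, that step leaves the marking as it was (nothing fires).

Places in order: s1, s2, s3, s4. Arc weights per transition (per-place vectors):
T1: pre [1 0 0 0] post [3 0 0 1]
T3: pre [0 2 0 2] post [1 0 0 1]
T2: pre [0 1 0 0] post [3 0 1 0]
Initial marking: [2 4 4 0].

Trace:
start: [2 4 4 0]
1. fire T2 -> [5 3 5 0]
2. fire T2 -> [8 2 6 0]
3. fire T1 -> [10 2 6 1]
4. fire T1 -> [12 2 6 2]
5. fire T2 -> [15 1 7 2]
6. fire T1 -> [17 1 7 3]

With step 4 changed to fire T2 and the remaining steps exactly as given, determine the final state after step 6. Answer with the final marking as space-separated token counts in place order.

(re-executing from step 4 with the substitution; state before step 4: [10 2 6 1])
4. fire T2 -> [13 1 7 1]
5. fire T2 -> [16 0 8 1]
6. fire T1 -> [18 0 8 2]

18 0 8 2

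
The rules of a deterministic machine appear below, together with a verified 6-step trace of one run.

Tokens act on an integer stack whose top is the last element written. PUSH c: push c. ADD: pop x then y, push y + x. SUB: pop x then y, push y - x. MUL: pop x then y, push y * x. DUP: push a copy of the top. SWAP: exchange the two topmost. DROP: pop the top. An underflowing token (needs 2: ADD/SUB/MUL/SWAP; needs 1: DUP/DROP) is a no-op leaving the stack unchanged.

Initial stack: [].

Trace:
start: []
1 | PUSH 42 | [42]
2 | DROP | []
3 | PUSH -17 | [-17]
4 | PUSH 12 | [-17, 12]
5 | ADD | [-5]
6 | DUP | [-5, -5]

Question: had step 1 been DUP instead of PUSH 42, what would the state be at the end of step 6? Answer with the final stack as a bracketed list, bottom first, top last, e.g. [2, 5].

[-5, -5]

(re-executing from step 1 with the substitution; state before step 1: [])
1 | DUP | []
2 | DROP | []
3 | PUSH -17 | [-17]
4 | PUSH 12 | [-17, 12]
5 | ADD | [-5]
6 | DUP | [-5, -5]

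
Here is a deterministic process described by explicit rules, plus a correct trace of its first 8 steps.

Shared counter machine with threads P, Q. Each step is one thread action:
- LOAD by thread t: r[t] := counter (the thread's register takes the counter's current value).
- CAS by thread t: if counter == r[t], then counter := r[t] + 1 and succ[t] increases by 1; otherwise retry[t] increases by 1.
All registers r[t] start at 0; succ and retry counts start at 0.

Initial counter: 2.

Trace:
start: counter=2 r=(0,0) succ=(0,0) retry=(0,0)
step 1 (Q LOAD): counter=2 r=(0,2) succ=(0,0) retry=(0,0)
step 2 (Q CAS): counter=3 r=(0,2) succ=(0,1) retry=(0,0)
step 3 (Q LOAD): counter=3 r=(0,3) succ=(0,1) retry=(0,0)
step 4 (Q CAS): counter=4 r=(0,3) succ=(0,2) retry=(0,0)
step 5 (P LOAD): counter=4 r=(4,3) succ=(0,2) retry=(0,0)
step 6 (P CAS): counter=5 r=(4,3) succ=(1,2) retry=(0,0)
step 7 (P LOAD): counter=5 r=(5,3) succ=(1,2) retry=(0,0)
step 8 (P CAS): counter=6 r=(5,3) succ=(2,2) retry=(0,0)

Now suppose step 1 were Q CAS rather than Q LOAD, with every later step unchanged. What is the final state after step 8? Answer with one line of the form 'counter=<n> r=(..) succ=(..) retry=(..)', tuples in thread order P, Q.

counter=5 r=(4,2) succ=(2,1) retry=(0,2)

(re-executing from step 1 with the substitution; state before step 1: counter=2 r=(0,0) succ=(0,0) retry=(0,0))
step 1 (Q CAS): counter=2 r=(0,0) succ=(0,0) retry=(0,1)
step 2 (Q CAS): counter=2 r=(0,0) succ=(0,0) retry=(0,2)
step 3 (Q LOAD): counter=2 r=(0,2) succ=(0,0) retry=(0,2)
step 4 (Q CAS): counter=3 r=(0,2) succ=(0,1) retry=(0,2)
step 5 (P LOAD): counter=3 r=(3,2) succ=(0,1) retry=(0,2)
step 6 (P CAS): counter=4 r=(3,2) succ=(1,1) retry=(0,2)
step 7 (P LOAD): counter=4 r=(4,2) succ=(1,1) retry=(0,2)
step 8 (P CAS): counter=5 r=(4,2) succ=(2,1) retry=(0,2)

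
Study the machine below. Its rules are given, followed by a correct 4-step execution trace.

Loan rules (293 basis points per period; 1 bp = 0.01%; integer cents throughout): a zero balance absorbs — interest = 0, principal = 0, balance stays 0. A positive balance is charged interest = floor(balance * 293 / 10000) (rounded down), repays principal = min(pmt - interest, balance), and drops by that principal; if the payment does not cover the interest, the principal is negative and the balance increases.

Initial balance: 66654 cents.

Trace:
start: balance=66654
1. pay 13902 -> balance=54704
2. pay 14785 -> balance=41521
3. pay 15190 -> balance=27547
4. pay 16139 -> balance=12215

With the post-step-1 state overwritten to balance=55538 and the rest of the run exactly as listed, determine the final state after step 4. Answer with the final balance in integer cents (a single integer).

13125

state after step 1 := balance=55538
2. pay 14785 -> balance=42380
3. pay 15190 -> balance=28431
4. pay 16139 -> balance=13125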